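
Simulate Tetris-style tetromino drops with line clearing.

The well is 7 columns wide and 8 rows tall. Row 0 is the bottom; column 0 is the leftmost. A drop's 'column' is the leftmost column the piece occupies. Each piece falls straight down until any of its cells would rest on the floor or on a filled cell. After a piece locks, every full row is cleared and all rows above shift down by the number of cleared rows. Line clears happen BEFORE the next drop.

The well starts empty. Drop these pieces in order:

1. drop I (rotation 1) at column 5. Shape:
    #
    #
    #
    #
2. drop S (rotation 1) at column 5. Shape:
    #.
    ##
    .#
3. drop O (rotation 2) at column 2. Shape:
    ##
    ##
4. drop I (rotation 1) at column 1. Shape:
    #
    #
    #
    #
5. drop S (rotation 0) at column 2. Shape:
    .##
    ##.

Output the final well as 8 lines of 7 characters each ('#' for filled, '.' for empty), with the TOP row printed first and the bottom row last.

Answer: .......
.......
.....#.
.....##
.#.####
.###.#.
.###.#.
.###.#.

Derivation:
Drop 1: I rot1 at col 5 lands with bottom-row=0; cleared 0 line(s) (total 0); column heights now [0 0 0 0 0 4 0], max=4
Drop 2: S rot1 at col 5 lands with bottom-row=3; cleared 0 line(s) (total 0); column heights now [0 0 0 0 0 6 5], max=6
Drop 3: O rot2 at col 2 lands with bottom-row=0; cleared 0 line(s) (total 0); column heights now [0 0 2 2 0 6 5], max=6
Drop 4: I rot1 at col 1 lands with bottom-row=0; cleared 0 line(s) (total 0); column heights now [0 4 2 2 0 6 5], max=6
Drop 5: S rot0 at col 2 lands with bottom-row=2; cleared 0 line(s) (total 0); column heights now [0 4 3 4 4 6 5], max=6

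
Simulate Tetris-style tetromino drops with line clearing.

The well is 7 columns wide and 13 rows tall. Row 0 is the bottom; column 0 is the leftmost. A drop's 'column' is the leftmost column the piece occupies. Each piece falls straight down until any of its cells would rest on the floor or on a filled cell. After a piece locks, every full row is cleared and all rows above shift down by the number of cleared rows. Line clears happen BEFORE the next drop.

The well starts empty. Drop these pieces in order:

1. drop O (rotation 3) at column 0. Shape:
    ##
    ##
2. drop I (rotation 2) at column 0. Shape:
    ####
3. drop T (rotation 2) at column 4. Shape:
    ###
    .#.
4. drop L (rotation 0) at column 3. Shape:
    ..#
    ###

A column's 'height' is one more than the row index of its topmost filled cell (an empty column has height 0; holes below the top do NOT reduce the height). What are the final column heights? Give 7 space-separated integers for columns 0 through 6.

Answer: 3 3 3 4 4 5 2

Derivation:
Drop 1: O rot3 at col 0 lands with bottom-row=0; cleared 0 line(s) (total 0); column heights now [2 2 0 0 0 0 0], max=2
Drop 2: I rot2 at col 0 lands with bottom-row=2; cleared 0 line(s) (total 0); column heights now [3 3 3 3 0 0 0], max=3
Drop 3: T rot2 at col 4 lands with bottom-row=0; cleared 0 line(s) (total 0); column heights now [3 3 3 3 2 2 2], max=3
Drop 4: L rot0 at col 3 lands with bottom-row=3; cleared 0 line(s) (total 0); column heights now [3 3 3 4 4 5 2], max=5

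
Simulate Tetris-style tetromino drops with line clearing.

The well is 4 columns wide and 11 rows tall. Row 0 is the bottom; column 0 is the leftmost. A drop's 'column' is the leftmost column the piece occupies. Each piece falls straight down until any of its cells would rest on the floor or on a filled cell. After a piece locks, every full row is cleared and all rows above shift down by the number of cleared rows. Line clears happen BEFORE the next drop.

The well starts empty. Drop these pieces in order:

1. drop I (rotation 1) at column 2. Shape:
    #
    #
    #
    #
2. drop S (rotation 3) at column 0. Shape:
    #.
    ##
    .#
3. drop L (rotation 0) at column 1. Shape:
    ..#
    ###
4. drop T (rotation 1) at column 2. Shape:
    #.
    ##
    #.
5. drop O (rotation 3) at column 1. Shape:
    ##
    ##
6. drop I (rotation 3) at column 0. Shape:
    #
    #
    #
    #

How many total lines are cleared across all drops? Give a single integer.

Drop 1: I rot1 at col 2 lands with bottom-row=0; cleared 0 line(s) (total 0); column heights now [0 0 4 0], max=4
Drop 2: S rot3 at col 0 lands with bottom-row=0; cleared 0 line(s) (total 0); column heights now [3 2 4 0], max=4
Drop 3: L rot0 at col 1 lands with bottom-row=4; cleared 0 line(s) (total 0); column heights now [3 5 5 6], max=6
Drop 4: T rot1 at col 2 lands with bottom-row=5; cleared 0 line(s) (total 0); column heights now [3 5 8 7], max=8
Drop 5: O rot3 at col 1 lands with bottom-row=8; cleared 0 line(s) (total 0); column heights now [3 10 10 7], max=10
Drop 6: I rot3 at col 0 lands with bottom-row=3; cleared 1 line(s) (total 1); column heights now [6 9 9 6], max=9

Answer: 1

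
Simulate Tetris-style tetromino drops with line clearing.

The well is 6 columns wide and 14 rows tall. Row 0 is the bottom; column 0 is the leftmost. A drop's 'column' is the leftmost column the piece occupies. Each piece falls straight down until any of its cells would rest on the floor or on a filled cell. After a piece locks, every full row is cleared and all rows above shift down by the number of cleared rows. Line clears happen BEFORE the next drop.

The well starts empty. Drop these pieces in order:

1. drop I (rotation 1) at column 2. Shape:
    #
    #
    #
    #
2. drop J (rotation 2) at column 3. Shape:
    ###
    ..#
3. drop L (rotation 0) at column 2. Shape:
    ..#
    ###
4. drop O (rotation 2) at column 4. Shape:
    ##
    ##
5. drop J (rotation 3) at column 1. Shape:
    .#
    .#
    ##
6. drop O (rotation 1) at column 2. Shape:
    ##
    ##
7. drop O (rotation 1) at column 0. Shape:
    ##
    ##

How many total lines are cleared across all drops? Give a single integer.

Drop 1: I rot1 at col 2 lands with bottom-row=0; cleared 0 line(s) (total 0); column heights now [0 0 4 0 0 0], max=4
Drop 2: J rot2 at col 3 lands with bottom-row=0; cleared 0 line(s) (total 0); column heights now [0 0 4 2 2 2], max=4
Drop 3: L rot0 at col 2 lands with bottom-row=4; cleared 0 line(s) (total 0); column heights now [0 0 5 5 6 2], max=6
Drop 4: O rot2 at col 4 lands with bottom-row=6; cleared 0 line(s) (total 0); column heights now [0 0 5 5 8 8], max=8
Drop 5: J rot3 at col 1 lands with bottom-row=5; cleared 0 line(s) (total 0); column heights now [0 6 8 5 8 8], max=8
Drop 6: O rot1 at col 2 lands with bottom-row=8; cleared 0 line(s) (total 0); column heights now [0 6 10 10 8 8], max=10
Drop 7: O rot1 at col 0 lands with bottom-row=6; cleared 0 line(s) (total 0); column heights now [8 8 10 10 8 8], max=10

Answer: 0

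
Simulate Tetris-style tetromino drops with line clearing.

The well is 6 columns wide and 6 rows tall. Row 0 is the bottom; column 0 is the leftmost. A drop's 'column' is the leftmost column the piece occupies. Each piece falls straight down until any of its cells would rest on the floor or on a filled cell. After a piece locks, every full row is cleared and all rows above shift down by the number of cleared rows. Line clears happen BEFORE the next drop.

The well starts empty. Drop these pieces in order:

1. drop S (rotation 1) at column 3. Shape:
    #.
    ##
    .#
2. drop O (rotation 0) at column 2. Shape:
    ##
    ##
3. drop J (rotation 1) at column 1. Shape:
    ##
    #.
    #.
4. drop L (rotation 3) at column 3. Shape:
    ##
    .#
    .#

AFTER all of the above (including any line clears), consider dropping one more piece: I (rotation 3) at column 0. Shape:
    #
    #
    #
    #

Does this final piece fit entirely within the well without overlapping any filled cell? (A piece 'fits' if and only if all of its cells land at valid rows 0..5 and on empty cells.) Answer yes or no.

Drop 1: S rot1 at col 3 lands with bottom-row=0; cleared 0 line(s) (total 0); column heights now [0 0 0 3 2 0], max=3
Drop 2: O rot0 at col 2 lands with bottom-row=3; cleared 0 line(s) (total 0); column heights now [0 0 5 5 2 0], max=5
Drop 3: J rot1 at col 1 lands with bottom-row=3; cleared 0 line(s) (total 0); column heights now [0 6 6 5 2 0], max=6
Drop 4: L rot3 at col 3 lands with bottom-row=3; cleared 0 line(s) (total 0); column heights now [0 6 6 6 6 0], max=6
Test piece I rot3 at col 0 (width 1): heights before test = [0 6 6 6 6 0]; fits = True

Answer: yes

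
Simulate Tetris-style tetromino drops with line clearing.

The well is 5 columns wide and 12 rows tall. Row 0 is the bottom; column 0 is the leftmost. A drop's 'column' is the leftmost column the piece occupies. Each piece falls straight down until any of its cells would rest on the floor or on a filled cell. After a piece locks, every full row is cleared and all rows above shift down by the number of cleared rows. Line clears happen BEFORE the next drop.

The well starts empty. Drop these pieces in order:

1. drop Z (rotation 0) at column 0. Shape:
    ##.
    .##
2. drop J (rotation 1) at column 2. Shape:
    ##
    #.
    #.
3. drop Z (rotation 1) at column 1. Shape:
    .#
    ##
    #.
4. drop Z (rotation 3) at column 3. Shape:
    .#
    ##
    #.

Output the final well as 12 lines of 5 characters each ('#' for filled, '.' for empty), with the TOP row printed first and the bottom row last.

Answer: .....
.....
.....
.....
.....
....#
..###
.###.
.###.
..#..
###..
.##..

Derivation:
Drop 1: Z rot0 at col 0 lands with bottom-row=0; cleared 0 line(s) (total 0); column heights now [2 2 1 0 0], max=2
Drop 2: J rot1 at col 2 lands with bottom-row=1; cleared 0 line(s) (total 0); column heights now [2 2 4 4 0], max=4
Drop 3: Z rot1 at col 1 lands with bottom-row=3; cleared 0 line(s) (total 0); column heights now [2 5 6 4 0], max=6
Drop 4: Z rot3 at col 3 lands with bottom-row=4; cleared 0 line(s) (total 0); column heights now [2 5 6 6 7], max=7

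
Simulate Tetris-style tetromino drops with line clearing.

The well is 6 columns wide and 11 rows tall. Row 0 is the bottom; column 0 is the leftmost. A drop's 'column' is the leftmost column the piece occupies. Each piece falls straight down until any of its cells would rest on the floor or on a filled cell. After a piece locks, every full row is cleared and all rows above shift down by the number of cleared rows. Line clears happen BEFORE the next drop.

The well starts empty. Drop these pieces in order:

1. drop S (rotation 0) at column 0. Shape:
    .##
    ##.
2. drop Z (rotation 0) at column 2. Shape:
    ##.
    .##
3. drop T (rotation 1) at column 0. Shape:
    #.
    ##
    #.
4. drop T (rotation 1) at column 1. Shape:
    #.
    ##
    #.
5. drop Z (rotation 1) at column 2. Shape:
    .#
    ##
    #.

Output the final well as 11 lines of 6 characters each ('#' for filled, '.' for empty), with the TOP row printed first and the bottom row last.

Drop 1: S rot0 at col 0 lands with bottom-row=0; cleared 0 line(s) (total 0); column heights now [1 2 2 0 0 0], max=2
Drop 2: Z rot0 at col 2 lands with bottom-row=1; cleared 0 line(s) (total 0); column heights now [1 2 3 3 2 0], max=3
Drop 3: T rot1 at col 0 lands with bottom-row=1; cleared 0 line(s) (total 0); column heights now [4 3 3 3 2 0], max=4
Drop 4: T rot1 at col 1 lands with bottom-row=3; cleared 0 line(s) (total 0); column heights now [4 6 5 3 2 0], max=6
Drop 5: Z rot1 at col 2 lands with bottom-row=5; cleared 0 line(s) (total 0); column heights now [4 6 7 8 2 0], max=8

Answer: ......
......
......
...#..
..##..
.##...
.##...
##....
####..
#####.
##....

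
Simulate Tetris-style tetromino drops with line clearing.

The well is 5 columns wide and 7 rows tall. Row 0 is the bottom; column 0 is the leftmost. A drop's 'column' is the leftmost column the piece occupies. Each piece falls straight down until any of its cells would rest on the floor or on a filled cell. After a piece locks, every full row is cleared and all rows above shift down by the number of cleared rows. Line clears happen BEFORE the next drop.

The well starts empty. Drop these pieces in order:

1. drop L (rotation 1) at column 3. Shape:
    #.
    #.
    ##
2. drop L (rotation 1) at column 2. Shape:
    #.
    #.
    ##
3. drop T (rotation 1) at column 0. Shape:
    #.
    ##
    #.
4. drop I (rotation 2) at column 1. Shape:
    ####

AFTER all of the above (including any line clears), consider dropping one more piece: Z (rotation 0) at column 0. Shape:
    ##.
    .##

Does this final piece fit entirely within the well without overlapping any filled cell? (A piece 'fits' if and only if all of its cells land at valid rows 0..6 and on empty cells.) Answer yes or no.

Answer: no

Derivation:
Drop 1: L rot1 at col 3 lands with bottom-row=0; cleared 0 line(s) (total 0); column heights now [0 0 0 3 1], max=3
Drop 2: L rot1 at col 2 lands with bottom-row=3; cleared 0 line(s) (total 0); column heights now [0 0 6 4 1], max=6
Drop 3: T rot1 at col 0 lands with bottom-row=0; cleared 0 line(s) (total 0); column heights now [3 2 6 4 1], max=6
Drop 4: I rot2 at col 1 lands with bottom-row=6; cleared 0 line(s) (total 0); column heights now [3 7 7 7 7], max=7
Test piece Z rot0 at col 0 (width 3): heights before test = [3 7 7 7 7]; fits = False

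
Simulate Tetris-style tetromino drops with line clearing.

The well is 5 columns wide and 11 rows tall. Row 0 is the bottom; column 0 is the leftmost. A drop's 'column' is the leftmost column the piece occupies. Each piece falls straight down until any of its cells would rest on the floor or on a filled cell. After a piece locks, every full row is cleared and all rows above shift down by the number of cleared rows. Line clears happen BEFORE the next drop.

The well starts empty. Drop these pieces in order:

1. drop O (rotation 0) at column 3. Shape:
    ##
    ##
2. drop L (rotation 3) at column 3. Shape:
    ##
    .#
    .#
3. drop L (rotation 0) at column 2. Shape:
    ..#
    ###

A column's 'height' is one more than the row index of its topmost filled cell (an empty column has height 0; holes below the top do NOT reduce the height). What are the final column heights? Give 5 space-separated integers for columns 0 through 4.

Answer: 0 0 6 6 7

Derivation:
Drop 1: O rot0 at col 3 lands with bottom-row=0; cleared 0 line(s) (total 0); column heights now [0 0 0 2 2], max=2
Drop 2: L rot3 at col 3 lands with bottom-row=2; cleared 0 line(s) (total 0); column heights now [0 0 0 5 5], max=5
Drop 3: L rot0 at col 2 lands with bottom-row=5; cleared 0 line(s) (total 0); column heights now [0 0 6 6 7], max=7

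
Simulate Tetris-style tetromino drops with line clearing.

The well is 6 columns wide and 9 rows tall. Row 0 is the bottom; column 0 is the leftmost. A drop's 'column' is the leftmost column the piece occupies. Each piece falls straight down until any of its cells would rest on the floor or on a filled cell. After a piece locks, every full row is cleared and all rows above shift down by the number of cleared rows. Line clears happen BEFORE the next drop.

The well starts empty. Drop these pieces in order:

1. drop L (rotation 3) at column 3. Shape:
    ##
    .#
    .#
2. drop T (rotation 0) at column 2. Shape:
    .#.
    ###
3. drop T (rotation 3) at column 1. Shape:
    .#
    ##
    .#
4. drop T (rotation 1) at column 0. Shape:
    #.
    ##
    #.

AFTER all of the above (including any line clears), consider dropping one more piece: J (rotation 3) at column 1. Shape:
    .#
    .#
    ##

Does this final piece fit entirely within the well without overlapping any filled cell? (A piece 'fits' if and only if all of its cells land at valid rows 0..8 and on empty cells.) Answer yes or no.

Answer: no

Derivation:
Drop 1: L rot3 at col 3 lands with bottom-row=0; cleared 0 line(s) (total 0); column heights now [0 0 0 3 3 0], max=3
Drop 2: T rot0 at col 2 lands with bottom-row=3; cleared 0 line(s) (total 0); column heights now [0 0 4 5 4 0], max=5
Drop 3: T rot3 at col 1 lands with bottom-row=4; cleared 0 line(s) (total 0); column heights now [0 6 7 5 4 0], max=7
Drop 4: T rot1 at col 0 lands with bottom-row=5; cleared 0 line(s) (total 0); column heights now [8 7 7 5 4 0], max=8
Test piece J rot3 at col 1 (width 2): heights before test = [8 7 7 5 4 0]; fits = False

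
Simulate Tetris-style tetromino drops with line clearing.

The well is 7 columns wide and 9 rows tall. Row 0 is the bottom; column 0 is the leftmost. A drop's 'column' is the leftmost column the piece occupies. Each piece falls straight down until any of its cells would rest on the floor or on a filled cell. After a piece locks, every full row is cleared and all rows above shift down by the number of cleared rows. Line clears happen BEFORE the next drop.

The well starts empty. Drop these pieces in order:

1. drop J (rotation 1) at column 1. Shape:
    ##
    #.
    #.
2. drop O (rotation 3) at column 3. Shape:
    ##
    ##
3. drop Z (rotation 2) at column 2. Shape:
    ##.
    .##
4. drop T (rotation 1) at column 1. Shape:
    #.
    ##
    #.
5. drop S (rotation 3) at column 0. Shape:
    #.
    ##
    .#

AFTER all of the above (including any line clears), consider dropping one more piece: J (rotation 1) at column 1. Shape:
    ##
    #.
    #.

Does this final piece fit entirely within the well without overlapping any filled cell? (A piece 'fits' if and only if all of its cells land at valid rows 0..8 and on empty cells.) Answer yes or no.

Answer: no

Derivation:
Drop 1: J rot1 at col 1 lands with bottom-row=0; cleared 0 line(s) (total 0); column heights now [0 3 3 0 0 0 0], max=3
Drop 2: O rot3 at col 3 lands with bottom-row=0; cleared 0 line(s) (total 0); column heights now [0 3 3 2 2 0 0], max=3
Drop 3: Z rot2 at col 2 lands with bottom-row=2; cleared 0 line(s) (total 0); column heights now [0 3 4 4 3 0 0], max=4
Drop 4: T rot1 at col 1 lands with bottom-row=3; cleared 0 line(s) (total 0); column heights now [0 6 5 4 3 0 0], max=6
Drop 5: S rot3 at col 0 lands with bottom-row=6; cleared 0 line(s) (total 0); column heights now [9 8 5 4 3 0 0], max=9
Test piece J rot1 at col 1 (width 2): heights before test = [9 8 5 4 3 0 0]; fits = False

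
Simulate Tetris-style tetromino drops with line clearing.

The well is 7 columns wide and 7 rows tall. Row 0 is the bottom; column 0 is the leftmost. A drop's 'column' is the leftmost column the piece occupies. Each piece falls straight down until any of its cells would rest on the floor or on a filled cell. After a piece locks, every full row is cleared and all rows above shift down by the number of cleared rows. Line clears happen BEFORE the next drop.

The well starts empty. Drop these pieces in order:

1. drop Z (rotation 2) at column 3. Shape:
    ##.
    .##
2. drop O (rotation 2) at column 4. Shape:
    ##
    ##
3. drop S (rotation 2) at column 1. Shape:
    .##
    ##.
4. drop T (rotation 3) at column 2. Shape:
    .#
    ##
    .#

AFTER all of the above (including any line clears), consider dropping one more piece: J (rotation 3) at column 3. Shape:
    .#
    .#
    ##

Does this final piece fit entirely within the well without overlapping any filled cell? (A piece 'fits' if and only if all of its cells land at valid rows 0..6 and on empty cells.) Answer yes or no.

Drop 1: Z rot2 at col 3 lands with bottom-row=0; cleared 0 line(s) (total 0); column heights now [0 0 0 2 2 1 0], max=2
Drop 2: O rot2 at col 4 lands with bottom-row=2; cleared 0 line(s) (total 0); column heights now [0 0 0 2 4 4 0], max=4
Drop 3: S rot2 at col 1 lands with bottom-row=1; cleared 0 line(s) (total 0); column heights now [0 2 3 3 4 4 0], max=4
Drop 4: T rot3 at col 2 lands with bottom-row=3; cleared 0 line(s) (total 0); column heights now [0 2 5 6 4 4 0], max=6
Test piece J rot3 at col 3 (width 2): heights before test = [0 2 5 6 4 4 0]; fits = False

Answer: no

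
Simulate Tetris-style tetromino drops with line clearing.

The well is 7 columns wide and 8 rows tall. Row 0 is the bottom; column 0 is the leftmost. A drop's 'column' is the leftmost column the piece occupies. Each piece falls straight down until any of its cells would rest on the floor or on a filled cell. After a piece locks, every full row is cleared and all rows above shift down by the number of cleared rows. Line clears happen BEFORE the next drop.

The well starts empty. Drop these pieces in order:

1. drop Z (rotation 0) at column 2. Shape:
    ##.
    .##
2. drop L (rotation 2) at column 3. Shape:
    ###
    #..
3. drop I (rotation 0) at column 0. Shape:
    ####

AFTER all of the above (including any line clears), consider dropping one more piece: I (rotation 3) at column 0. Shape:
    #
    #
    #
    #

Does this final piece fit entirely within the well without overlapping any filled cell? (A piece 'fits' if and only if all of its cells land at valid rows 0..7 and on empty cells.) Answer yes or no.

Drop 1: Z rot0 at col 2 lands with bottom-row=0; cleared 0 line(s) (total 0); column heights now [0 0 2 2 1 0 0], max=2
Drop 2: L rot2 at col 3 lands with bottom-row=2; cleared 0 line(s) (total 0); column heights now [0 0 2 4 4 4 0], max=4
Drop 3: I rot0 at col 0 lands with bottom-row=4; cleared 0 line(s) (total 0); column heights now [5 5 5 5 4 4 0], max=5
Test piece I rot3 at col 0 (width 1): heights before test = [5 5 5 5 4 4 0]; fits = False

Answer: no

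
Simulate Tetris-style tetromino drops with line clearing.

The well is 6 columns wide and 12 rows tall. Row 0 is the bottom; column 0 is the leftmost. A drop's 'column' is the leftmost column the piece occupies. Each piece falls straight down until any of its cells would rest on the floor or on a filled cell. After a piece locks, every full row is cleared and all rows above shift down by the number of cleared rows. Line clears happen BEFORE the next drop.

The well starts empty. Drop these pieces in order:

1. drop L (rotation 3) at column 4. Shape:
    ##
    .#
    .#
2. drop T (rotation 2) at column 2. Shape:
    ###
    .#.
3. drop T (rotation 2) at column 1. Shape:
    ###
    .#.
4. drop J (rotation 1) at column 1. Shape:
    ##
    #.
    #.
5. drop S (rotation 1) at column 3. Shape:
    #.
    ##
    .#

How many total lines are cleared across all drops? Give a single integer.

Drop 1: L rot3 at col 4 lands with bottom-row=0; cleared 0 line(s) (total 0); column heights now [0 0 0 0 3 3], max=3
Drop 2: T rot2 at col 2 lands with bottom-row=2; cleared 0 line(s) (total 0); column heights now [0 0 4 4 4 3], max=4
Drop 3: T rot2 at col 1 lands with bottom-row=4; cleared 0 line(s) (total 0); column heights now [0 6 6 6 4 3], max=6
Drop 4: J rot1 at col 1 lands with bottom-row=6; cleared 0 line(s) (total 0); column heights now [0 9 9 6 4 3], max=9
Drop 5: S rot1 at col 3 lands with bottom-row=5; cleared 0 line(s) (total 0); column heights now [0 9 9 8 7 3], max=9

Answer: 0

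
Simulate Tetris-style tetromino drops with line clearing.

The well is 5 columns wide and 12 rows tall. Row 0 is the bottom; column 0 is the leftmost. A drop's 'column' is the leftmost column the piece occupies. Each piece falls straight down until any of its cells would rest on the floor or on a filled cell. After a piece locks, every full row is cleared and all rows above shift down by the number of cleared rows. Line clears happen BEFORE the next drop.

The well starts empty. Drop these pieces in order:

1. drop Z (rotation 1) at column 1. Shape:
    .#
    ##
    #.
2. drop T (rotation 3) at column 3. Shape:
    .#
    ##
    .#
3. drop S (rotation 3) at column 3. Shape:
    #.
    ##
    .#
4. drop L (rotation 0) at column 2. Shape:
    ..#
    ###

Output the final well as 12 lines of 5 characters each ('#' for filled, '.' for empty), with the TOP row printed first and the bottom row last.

Answer: .....
.....
.....
.....
....#
..###
...#.
...##
....#
..#.#
.####
.#..#

Derivation:
Drop 1: Z rot1 at col 1 lands with bottom-row=0; cleared 0 line(s) (total 0); column heights now [0 2 3 0 0], max=3
Drop 2: T rot3 at col 3 lands with bottom-row=0; cleared 0 line(s) (total 0); column heights now [0 2 3 2 3], max=3
Drop 3: S rot3 at col 3 lands with bottom-row=3; cleared 0 line(s) (total 0); column heights now [0 2 3 6 5], max=6
Drop 4: L rot0 at col 2 lands with bottom-row=6; cleared 0 line(s) (total 0); column heights now [0 2 7 7 8], max=8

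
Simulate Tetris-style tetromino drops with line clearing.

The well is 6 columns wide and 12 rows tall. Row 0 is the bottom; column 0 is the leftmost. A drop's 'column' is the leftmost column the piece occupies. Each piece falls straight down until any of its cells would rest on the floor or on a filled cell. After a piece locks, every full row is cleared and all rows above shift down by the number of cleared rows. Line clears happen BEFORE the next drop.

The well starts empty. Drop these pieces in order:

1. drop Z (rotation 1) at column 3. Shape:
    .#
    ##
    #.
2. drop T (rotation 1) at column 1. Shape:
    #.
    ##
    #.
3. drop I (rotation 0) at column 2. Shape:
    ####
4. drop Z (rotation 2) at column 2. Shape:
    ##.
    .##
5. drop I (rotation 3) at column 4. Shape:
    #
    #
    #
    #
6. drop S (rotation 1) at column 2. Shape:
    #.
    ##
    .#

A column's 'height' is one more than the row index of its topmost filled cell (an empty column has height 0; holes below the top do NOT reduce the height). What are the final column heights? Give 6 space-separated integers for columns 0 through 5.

Answer: 0 3 9 8 9 4

Derivation:
Drop 1: Z rot1 at col 3 lands with bottom-row=0; cleared 0 line(s) (total 0); column heights now [0 0 0 2 3 0], max=3
Drop 2: T rot1 at col 1 lands with bottom-row=0; cleared 0 line(s) (total 0); column heights now [0 3 2 2 3 0], max=3
Drop 3: I rot0 at col 2 lands with bottom-row=3; cleared 0 line(s) (total 0); column heights now [0 3 4 4 4 4], max=4
Drop 4: Z rot2 at col 2 lands with bottom-row=4; cleared 0 line(s) (total 0); column heights now [0 3 6 6 5 4], max=6
Drop 5: I rot3 at col 4 lands with bottom-row=5; cleared 0 line(s) (total 0); column heights now [0 3 6 6 9 4], max=9
Drop 6: S rot1 at col 2 lands with bottom-row=6; cleared 0 line(s) (total 0); column heights now [0 3 9 8 9 4], max=9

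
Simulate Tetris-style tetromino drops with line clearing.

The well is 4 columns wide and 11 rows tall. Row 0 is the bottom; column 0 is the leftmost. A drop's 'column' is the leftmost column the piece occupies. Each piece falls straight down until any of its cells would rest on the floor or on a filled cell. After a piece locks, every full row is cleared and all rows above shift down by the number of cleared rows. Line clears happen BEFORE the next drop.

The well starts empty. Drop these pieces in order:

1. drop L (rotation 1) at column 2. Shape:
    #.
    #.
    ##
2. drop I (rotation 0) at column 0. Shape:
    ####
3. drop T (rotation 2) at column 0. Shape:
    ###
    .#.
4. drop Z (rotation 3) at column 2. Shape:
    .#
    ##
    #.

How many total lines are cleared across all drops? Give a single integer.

Answer: 1

Derivation:
Drop 1: L rot1 at col 2 lands with bottom-row=0; cleared 0 line(s) (total 0); column heights now [0 0 3 1], max=3
Drop 2: I rot0 at col 0 lands with bottom-row=3; cleared 1 line(s) (total 1); column heights now [0 0 3 1], max=3
Drop 3: T rot2 at col 0 lands with bottom-row=2; cleared 0 line(s) (total 1); column heights now [4 4 4 1], max=4
Drop 4: Z rot3 at col 2 lands with bottom-row=4; cleared 0 line(s) (total 1); column heights now [4 4 6 7], max=7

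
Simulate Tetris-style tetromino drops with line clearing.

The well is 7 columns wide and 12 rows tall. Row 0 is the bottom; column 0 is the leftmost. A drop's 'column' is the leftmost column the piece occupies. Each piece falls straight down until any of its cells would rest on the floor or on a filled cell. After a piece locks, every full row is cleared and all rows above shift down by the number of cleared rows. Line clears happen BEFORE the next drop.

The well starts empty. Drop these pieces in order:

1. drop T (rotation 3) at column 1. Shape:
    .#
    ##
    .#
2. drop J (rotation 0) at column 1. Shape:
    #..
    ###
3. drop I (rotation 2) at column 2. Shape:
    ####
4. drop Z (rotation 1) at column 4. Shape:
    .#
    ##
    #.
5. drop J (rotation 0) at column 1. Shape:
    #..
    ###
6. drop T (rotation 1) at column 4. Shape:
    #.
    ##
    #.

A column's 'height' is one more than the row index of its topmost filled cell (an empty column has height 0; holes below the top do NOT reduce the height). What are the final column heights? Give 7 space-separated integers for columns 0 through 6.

Drop 1: T rot3 at col 1 lands with bottom-row=0; cleared 0 line(s) (total 0); column heights now [0 2 3 0 0 0 0], max=3
Drop 2: J rot0 at col 1 lands with bottom-row=3; cleared 0 line(s) (total 0); column heights now [0 5 4 4 0 0 0], max=5
Drop 3: I rot2 at col 2 lands with bottom-row=4; cleared 0 line(s) (total 0); column heights now [0 5 5 5 5 5 0], max=5
Drop 4: Z rot1 at col 4 lands with bottom-row=5; cleared 0 line(s) (total 0); column heights now [0 5 5 5 7 8 0], max=8
Drop 5: J rot0 at col 1 lands with bottom-row=5; cleared 0 line(s) (total 0); column heights now [0 7 6 6 7 8 0], max=8
Drop 6: T rot1 at col 4 lands with bottom-row=7; cleared 0 line(s) (total 0); column heights now [0 7 6 6 10 9 0], max=10

Answer: 0 7 6 6 10 9 0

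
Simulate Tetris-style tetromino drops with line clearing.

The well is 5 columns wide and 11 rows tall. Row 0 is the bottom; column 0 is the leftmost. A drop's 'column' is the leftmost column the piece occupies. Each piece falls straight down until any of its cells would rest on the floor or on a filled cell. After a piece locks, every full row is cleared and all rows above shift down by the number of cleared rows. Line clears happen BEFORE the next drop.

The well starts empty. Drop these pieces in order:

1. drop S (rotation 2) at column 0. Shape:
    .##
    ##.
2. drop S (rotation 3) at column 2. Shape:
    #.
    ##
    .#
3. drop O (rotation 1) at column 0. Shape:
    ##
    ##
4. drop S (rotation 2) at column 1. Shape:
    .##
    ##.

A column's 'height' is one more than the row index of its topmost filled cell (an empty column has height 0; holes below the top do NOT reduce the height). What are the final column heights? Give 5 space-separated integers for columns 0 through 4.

Drop 1: S rot2 at col 0 lands with bottom-row=0; cleared 0 line(s) (total 0); column heights now [1 2 2 0 0], max=2
Drop 2: S rot3 at col 2 lands with bottom-row=1; cleared 0 line(s) (total 0); column heights now [1 2 4 3 0], max=4
Drop 3: O rot1 at col 0 lands with bottom-row=2; cleared 0 line(s) (total 0); column heights now [4 4 4 3 0], max=4
Drop 4: S rot2 at col 1 lands with bottom-row=4; cleared 0 line(s) (total 0); column heights now [4 5 6 6 0], max=6

Answer: 4 5 6 6 0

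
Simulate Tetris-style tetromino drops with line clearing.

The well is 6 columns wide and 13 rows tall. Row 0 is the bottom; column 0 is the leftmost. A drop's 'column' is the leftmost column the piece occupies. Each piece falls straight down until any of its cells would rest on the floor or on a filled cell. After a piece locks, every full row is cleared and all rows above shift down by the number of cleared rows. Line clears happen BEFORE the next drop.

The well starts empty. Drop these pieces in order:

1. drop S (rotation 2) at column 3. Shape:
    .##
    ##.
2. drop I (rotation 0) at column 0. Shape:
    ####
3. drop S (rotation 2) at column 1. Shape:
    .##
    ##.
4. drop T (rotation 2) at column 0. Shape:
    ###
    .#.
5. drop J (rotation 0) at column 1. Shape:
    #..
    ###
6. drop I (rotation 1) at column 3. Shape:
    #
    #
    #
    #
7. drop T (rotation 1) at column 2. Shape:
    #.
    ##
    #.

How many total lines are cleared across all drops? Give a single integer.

Drop 1: S rot2 at col 3 lands with bottom-row=0; cleared 0 line(s) (total 0); column heights now [0 0 0 1 2 2], max=2
Drop 2: I rot0 at col 0 lands with bottom-row=1; cleared 1 line(s) (total 1); column heights now [0 0 0 1 1 0], max=1
Drop 3: S rot2 at col 1 lands with bottom-row=0; cleared 0 line(s) (total 1); column heights now [0 1 2 2 1 0], max=2
Drop 4: T rot2 at col 0 lands with bottom-row=1; cleared 0 line(s) (total 1); column heights now [3 3 3 2 1 0], max=3
Drop 5: J rot0 at col 1 lands with bottom-row=3; cleared 0 line(s) (total 1); column heights now [3 5 4 4 1 0], max=5
Drop 6: I rot1 at col 3 lands with bottom-row=4; cleared 0 line(s) (total 1); column heights now [3 5 4 8 1 0], max=8
Drop 7: T rot1 at col 2 lands with bottom-row=7; cleared 0 line(s) (total 1); column heights now [3 5 10 9 1 0], max=10

Answer: 1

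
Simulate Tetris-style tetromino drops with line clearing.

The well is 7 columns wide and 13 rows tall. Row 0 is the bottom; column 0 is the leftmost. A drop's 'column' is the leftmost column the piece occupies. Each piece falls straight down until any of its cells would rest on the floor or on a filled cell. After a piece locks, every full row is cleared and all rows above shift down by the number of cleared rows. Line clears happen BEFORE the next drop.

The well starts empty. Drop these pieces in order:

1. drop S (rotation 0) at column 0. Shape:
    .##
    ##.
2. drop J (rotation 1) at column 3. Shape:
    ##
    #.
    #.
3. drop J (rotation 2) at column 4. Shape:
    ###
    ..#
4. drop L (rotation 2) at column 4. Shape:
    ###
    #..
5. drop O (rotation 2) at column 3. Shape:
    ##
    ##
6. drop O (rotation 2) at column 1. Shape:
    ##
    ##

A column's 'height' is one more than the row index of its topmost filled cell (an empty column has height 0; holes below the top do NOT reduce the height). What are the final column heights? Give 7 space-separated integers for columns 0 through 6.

Drop 1: S rot0 at col 0 lands with bottom-row=0; cleared 0 line(s) (total 0); column heights now [1 2 2 0 0 0 0], max=2
Drop 2: J rot1 at col 3 lands with bottom-row=0; cleared 0 line(s) (total 0); column heights now [1 2 2 3 3 0 0], max=3
Drop 3: J rot2 at col 4 lands with bottom-row=2; cleared 0 line(s) (total 0); column heights now [1 2 2 3 4 4 4], max=4
Drop 4: L rot2 at col 4 lands with bottom-row=4; cleared 0 line(s) (total 0); column heights now [1 2 2 3 6 6 6], max=6
Drop 5: O rot2 at col 3 lands with bottom-row=6; cleared 0 line(s) (total 0); column heights now [1 2 2 8 8 6 6], max=8
Drop 6: O rot2 at col 1 lands with bottom-row=2; cleared 0 line(s) (total 0); column heights now [1 4 4 8 8 6 6], max=8

Answer: 1 4 4 8 8 6 6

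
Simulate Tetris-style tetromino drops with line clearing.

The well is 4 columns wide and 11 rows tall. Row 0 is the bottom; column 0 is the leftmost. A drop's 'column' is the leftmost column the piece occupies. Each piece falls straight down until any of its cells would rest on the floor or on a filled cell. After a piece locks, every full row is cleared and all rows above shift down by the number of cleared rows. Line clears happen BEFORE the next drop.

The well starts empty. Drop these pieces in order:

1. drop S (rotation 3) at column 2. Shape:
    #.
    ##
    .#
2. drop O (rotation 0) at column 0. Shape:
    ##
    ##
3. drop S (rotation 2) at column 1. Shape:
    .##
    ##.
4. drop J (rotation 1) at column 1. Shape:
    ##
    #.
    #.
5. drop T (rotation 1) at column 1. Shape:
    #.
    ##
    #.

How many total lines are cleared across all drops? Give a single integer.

Drop 1: S rot3 at col 2 lands with bottom-row=0; cleared 0 line(s) (total 0); column heights now [0 0 3 2], max=3
Drop 2: O rot0 at col 0 lands with bottom-row=0; cleared 1 line(s) (total 1); column heights now [1 1 2 1], max=2
Drop 3: S rot2 at col 1 lands with bottom-row=2; cleared 0 line(s) (total 1); column heights now [1 3 4 4], max=4
Drop 4: J rot1 at col 1 lands with bottom-row=3; cleared 0 line(s) (total 1); column heights now [1 6 6 4], max=6
Drop 5: T rot1 at col 1 lands with bottom-row=6; cleared 0 line(s) (total 1); column heights now [1 9 8 4], max=9

Answer: 1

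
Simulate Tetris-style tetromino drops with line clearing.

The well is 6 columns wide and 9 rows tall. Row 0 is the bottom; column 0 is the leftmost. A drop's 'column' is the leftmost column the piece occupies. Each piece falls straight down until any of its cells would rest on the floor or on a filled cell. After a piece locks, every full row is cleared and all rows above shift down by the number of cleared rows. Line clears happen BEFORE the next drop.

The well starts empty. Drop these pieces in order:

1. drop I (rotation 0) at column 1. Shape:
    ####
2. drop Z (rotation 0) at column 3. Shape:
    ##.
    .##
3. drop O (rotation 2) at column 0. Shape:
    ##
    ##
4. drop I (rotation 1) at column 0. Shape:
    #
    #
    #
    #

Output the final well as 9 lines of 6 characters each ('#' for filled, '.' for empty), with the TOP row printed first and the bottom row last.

Answer: ......
......
#.....
#.....
#.....
#.....
##.##.
##..##
.####.

Derivation:
Drop 1: I rot0 at col 1 lands with bottom-row=0; cleared 0 line(s) (total 0); column heights now [0 1 1 1 1 0], max=1
Drop 2: Z rot0 at col 3 lands with bottom-row=1; cleared 0 line(s) (total 0); column heights now [0 1 1 3 3 2], max=3
Drop 3: O rot2 at col 0 lands with bottom-row=1; cleared 0 line(s) (total 0); column heights now [3 3 1 3 3 2], max=3
Drop 4: I rot1 at col 0 lands with bottom-row=3; cleared 0 line(s) (total 0); column heights now [7 3 1 3 3 2], max=7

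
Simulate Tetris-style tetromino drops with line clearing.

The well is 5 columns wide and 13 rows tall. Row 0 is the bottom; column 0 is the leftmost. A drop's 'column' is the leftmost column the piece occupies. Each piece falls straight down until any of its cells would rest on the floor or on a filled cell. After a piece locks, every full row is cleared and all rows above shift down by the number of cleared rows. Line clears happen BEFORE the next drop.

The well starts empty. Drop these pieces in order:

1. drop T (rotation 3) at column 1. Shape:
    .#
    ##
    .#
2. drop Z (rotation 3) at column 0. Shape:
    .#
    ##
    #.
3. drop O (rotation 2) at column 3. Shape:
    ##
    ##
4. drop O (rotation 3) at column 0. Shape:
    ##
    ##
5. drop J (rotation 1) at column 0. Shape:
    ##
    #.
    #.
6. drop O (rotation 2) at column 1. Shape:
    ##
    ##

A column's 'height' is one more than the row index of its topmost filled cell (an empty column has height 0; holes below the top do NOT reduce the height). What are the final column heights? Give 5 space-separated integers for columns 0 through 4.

Drop 1: T rot3 at col 1 lands with bottom-row=0; cleared 0 line(s) (total 0); column heights now [0 2 3 0 0], max=3
Drop 2: Z rot3 at col 0 lands with bottom-row=1; cleared 0 line(s) (total 0); column heights now [3 4 3 0 0], max=4
Drop 3: O rot2 at col 3 lands with bottom-row=0; cleared 1 line(s) (total 1); column heights now [2 3 2 1 1], max=3
Drop 4: O rot3 at col 0 lands with bottom-row=3; cleared 0 line(s) (total 1); column heights now [5 5 2 1 1], max=5
Drop 5: J rot1 at col 0 lands with bottom-row=5; cleared 0 line(s) (total 1); column heights now [8 8 2 1 1], max=8
Drop 6: O rot2 at col 1 lands with bottom-row=8; cleared 0 line(s) (total 1); column heights now [8 10 10 1 1], max=10

Answer: 8 10 10 1 1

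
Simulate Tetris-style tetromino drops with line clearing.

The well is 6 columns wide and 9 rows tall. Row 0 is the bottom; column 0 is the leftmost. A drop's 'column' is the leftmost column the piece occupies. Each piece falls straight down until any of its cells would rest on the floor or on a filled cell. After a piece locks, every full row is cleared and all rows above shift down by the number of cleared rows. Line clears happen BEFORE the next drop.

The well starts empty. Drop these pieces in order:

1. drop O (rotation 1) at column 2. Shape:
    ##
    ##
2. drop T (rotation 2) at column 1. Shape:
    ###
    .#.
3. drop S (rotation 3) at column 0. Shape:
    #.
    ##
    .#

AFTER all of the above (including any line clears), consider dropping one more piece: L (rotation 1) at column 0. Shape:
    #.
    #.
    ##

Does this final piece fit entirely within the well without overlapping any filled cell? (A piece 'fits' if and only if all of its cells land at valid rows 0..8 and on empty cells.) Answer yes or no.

Answer: no

Derivation:
Drop 1: O rot1 at col 2 lands with bottom-row=0; cleared 0 line(s) (total 0); column heights now [0 0 2 2 0 0], max=2
Drop 2: T rot2 at col 1 lands with bottom-row=2; cleared 0 line(s) (total 0); column heights now [0 4 4 4 0 0], max=4
Drop 3: S rot3 at col 0 lands with bottom-row=4; cleared 0 line(s) (total 0); column heights now [7 6 4 4 0 0], max=7
Test piece L rot1 at col 0 (width 2): heights before test = [7 6 4 4 0 0]; fits = False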